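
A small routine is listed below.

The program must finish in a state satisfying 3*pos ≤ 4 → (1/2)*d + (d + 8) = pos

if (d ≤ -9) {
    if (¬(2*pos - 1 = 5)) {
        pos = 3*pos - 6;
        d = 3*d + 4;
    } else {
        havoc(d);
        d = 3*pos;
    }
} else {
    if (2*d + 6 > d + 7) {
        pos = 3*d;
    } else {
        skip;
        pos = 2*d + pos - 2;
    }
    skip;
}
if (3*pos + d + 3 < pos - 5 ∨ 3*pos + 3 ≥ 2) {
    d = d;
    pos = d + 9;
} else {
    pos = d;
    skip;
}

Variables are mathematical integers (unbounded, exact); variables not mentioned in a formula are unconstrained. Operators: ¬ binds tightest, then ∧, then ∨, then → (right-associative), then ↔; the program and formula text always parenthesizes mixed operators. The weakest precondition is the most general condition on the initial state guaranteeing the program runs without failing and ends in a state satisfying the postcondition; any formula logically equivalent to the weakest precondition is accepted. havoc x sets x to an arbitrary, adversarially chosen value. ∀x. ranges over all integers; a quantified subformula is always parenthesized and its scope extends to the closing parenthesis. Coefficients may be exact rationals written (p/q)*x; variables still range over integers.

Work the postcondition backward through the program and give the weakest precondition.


Working backward. After the program, the postcondition 3*pos ≤ 4 → (1/2)*d + (d + 8) = pos must hold; in canonical form it is 3*pos ≤ 4 → (3/2)*d = pos - 8.
Then branch requires 3*d ≤ -23 → (1/2)*d = 1; else branch requires 3*d ≤ 4 → (1/2)*d = -8.
Before the if: ((d + 2*pos < -8 ∨ 3*pos ≥ -1) → (3*d ≤ -23 → (1/2)*d = 1)) ∧ ((¬(d + 2*pos < -8 ∨ 3*pos ≥ -1)) → (3*d ≤ 4 → (1/2)*d = -8))
Then branch requires ((¬(2*pos = 6)) → (((3*d + 6*pos < 0 ∨ 9*pos ≥ 17) → (9*d ≤ -35 → (3/2)*d = -1)) ∧ ((¬(3*d + 6*pos < 0 ∨ 9*pos ≥ 17)) → (9*d ≤ -8 → (3/2)*d = -10)))) ∧ (2*pos = 6 → (((5*pos < -8 ∨ 3*pos ≥ -1) → (9*pos ≤ -23 → (3/2)*pos = 1)) ∧ ((¬(5*pos < -8 ∨ 3*pos ≥ -1)) → (9*pos ≤ 4 → (3/2)*pos = -8)))); else branch requires (d > 1 → (((7*d < -8 ∨ 9*d ≥ -1) → (3*d ≤ -23 → (1/2)*d = 1)) ∧ ((¬(7*d < -8 ∨ 9*d ≥ -1)) → (3*d ≤ 4 → (1/2)*d = -8)))) ∧ ((¬(d > 1)) → (((5*d + 2*pos < -4 ∨ 6*d + 3*pos ≥ 5) → (3*d ≤ -23 → (1/2)*d = 1)) ∧ ((¬(5*d + 2*pos < -4 ∨ 6*d + 3*pos ≥ 5)) → (3*d ≤ 4 → (1/2)*d = -8)))).
Before the if: (d ≤ -9 → (((¬(2*pos = 6)) → (((3*d + 6*pos < 0 ∨ 9*pos ≥ 17) → (9*d ≤ -35 → (3/2)*d = -1)) ∧ ((¬(3*d + 6*pos < 0 ∨ 9*pos ≥ 17)) → (9*d ≤ -8 → (3/2)*d = -10)))) ∧ (2*pos = 6 → (((5*pos < -8 ∨ 3*pos ≥ -1) → (9*pos ≤ -23 → (3/2)*pos = 1)) ∧ ((¬(5*pos < -8 ∨ 3*pos ≥ -1)) → (9*pos ≤ 4 → (3/2)*pos = -8)))))) ∧ ((¬(d ≤ -9)) → ((d > 1 → (((7*d < -8 ∨ 9*d ≥ -1) → (3*d ≤ -23 → (1/2)*d = 1)) ∧ ((¬(7*d < -8 ∨ 9*d ≥ -1)) → (3*d ≤ 4 → (1/2)*d = -8)))) ∧ ((¬(d > 1)) → (((5*d + 2*pos < -4 ∨ 6*d + 3*pos ≥ 5) → (3*d ≤ -23 → (1/2)*d = 1)) ∧ ((¬(5*d + 2*pos < -4 ∨ 6*d + 3*pos ≥ 5)) → (3*d ≤ 4 → (1/2)*d = -8))))))
Answer: WP = (d ≤ -9 → (((¬(2*pos = 6)) → (((3*d + 6*pos < 0 ∨ 9*pos ≥ 17) → (9*d ≤ -35 → (3/2)*d = -1)) ∧ ((¬(3*d + 6*pos < 0 ∨ 9*pos ≥ 17)) → (9*d ≤ -8 → (3/2)*d = -10)))) ∧ (2*pos = 6 → (((5*pos < -8 ∨ 3*pos ≥ -1) → (9*pos ≤ -23 → (3/2)*pos = 1)) ∧ ((¬(5*pos < -8 ∨ 3*pos ≥ -1)) → (9*pos ≤ 4 → (3/2)*pos = -8)))))) ∧ ((¬(d ≤ -9)) → ((d > 1 → (((7*d < -8 ∨ 9*d ≥ -1) → (3*d ≤ -23 → (1/2)*d = 1)) ∧ ((¬(7*d < -8 ∨ 9*d ≥ -1)) → (3*d ≤ 4 → (1/2)*d = -8)))) ∧ ((¬(d > 1)) → (((5*d + 2*pos < -4 ∨ 6*d + 3*pos ≥ 5) → (3*d ≤ -23 → (1/2)*d = 1)) ∧ ((¬(5*d + 2*pos < -4 ∨ 6*d + 3*pos ≥ 5)) → (3*d ≤ 4 → (1/2)*d = -8))))))


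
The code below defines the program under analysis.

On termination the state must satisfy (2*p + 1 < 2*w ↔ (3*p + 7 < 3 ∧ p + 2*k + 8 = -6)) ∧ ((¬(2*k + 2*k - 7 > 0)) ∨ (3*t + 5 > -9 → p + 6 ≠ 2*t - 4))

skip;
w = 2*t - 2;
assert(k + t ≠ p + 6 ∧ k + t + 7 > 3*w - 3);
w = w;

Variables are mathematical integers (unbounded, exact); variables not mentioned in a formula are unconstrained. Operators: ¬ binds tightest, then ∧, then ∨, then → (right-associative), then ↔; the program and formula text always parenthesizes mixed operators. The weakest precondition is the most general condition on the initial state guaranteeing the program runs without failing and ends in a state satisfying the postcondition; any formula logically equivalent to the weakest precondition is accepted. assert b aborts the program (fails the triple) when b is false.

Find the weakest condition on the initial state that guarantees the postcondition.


Working backward. After the program, the postcondition (2*p + 1 < 2*w ↔ (3*p + 7 < 3 ∧ p + 2*k + 8 = -6)) ∧ ((¬(2*k + 2*k - 7 > 0)) ∨ (3*t + 5 > -9 → p + 6 ≠ 2*t - 4)) must hold; in canonical form it is (2*p < 2*w - 1 ↔ (3*p < -4 ∧ 2*k + p = -14)) ∧ ((¬(4*k > 7)) ∨ (3*t > -14 → p ≠ 2*t - 10)).
Before w := w: (2*p < 2*w - 1 ↔ (3*p < -4 ∧ 2*k + p = -14)) ∧ ((¬(4*k > 7)) ∨ (3*t > -14 → p ≠ 2*t - 10))
Before assert k + t ≠ p + 6 ∧ k + t + 7 > 3*w - 3: k + t ≠ p + 6 ∧ k + t > 3*w - 10 ∧ (2*p < 2*w - 1 ↔ (3*p < -4 ∧ 2*k + p = -14)) ∧ ((¬(4*k > 7)) ∨ (3*t > -14 → p ≠ 2*t - 10))
Before w := 2*t - 2: k + t ≠ p + 6 ∧ k > 5*t - 16 ∧ (2*p < 4*t - 5 ↔ (3*p < -4 ∧ 2*k + p = -14)) ∧ ((¬(4*k > 7)) ∨ (3*t > -14 → p ≠ 2*t - 10))
Before skip: k + t ≠ p + 6 ∧ k > 5*t - 16 ∧ (2*p < 4*t - 5 ↔ (3*p < -4 ∧ 2*k + p = -14)) ∧ ((¬(4*k > 7)) ∨ (3*t > -14 → p ≠ 2*t - 10))
Answer: WP = k + t ≠ p + 6 ∧ k > 5*t - 16 ∧ (2*p < 4*t - 5 ↔ (3*p < -4 ∧ 2*k + p = -14)) ∧ ((¬(4*k > 7)) ∨ (3*t > -14 → p ≠ 2*t - 10))


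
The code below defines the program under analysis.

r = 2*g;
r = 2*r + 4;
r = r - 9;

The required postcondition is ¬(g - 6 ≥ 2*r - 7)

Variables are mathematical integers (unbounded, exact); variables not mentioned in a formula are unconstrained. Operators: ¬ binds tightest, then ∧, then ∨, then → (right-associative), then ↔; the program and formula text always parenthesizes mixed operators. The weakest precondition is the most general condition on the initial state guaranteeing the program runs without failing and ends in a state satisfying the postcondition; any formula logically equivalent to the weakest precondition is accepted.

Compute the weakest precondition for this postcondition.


Working backward. After the program, the postcondition ¬(g - 6 ≥ 2*r - 7) must hold; in canonical form it is ¬(g ≥ 2*r - 1).
Before r := r - 9: ¬(g ≥ 2*r - 19)
Before r := 2*r + 4: ¬(g ≥ 4*r - 11)
Before r := 2*g: ¬(7*g ≤ 11)
Answer: WP = ¬(7*g ≤ 11)


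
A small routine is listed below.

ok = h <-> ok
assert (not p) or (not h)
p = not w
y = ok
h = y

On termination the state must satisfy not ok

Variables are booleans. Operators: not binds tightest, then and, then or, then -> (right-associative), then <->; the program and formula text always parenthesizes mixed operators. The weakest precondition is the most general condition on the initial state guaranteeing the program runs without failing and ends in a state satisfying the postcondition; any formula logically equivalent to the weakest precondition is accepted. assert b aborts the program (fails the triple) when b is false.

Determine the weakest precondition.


Working backward. After the program, not ok must hold.
Before h := y: not ok
Before y := ok: not ok
Before p := not w: not ok
Before assert (not p) or (not h): ((not p) or (not h)) and (not ok)
Before ok := h <-> ok: ((not p) or (not h)) and (not (h <-> ok))
Answer: WP = ((not p) or (not h)) and (not (h <-> ok))


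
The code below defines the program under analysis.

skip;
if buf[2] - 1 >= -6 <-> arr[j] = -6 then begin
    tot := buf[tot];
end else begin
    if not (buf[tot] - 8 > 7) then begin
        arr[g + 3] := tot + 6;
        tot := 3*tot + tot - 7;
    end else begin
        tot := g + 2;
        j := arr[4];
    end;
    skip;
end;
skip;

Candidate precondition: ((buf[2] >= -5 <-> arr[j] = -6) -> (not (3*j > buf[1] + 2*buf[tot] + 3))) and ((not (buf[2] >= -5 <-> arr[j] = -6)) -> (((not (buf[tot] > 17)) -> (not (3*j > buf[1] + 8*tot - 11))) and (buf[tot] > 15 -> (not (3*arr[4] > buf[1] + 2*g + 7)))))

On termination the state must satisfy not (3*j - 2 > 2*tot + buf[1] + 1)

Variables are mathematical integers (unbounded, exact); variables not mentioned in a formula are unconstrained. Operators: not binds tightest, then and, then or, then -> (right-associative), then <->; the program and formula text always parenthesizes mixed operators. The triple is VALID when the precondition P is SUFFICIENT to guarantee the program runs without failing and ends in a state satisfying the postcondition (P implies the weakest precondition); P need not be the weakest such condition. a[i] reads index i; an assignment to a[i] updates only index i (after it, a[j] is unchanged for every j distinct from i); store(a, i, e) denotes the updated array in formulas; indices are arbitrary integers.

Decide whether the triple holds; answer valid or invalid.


Working backward. After the program, the postcondition not (3*j - 2 > 2*tot + buf[1] + 1) must hold; in canonical form it is not (3*j > buf[1] + 2*tot + 3).
Before skip: not (3*j > buf[1] + 2*tot + 3)
Then branch requires not (3*j > buf[1] + 2*buf[tot] + 3); else branch requires ((not (buf[tot] > 15)) -> (not (3*j > buf[1] + 8*tot - 11))) and (buf[tot] > 15 -> (not (3*arr[4] > buf[1] + 2*g + 7))).
Before the if: ((buf[2] >= -5 <-> arr[j] = -6) -> (not (3*j > buf[1] + 2*buf[tot] + 3))) and ((not (buf[2] >= -5 <-> arr[j] = -6)) -> (((not (buf[tot] > 15)) -> (not (3*j > buf[1] + 8*tot - 11))) and (buf[tot] > 15 -> (not (3*arr[4] > buf[1] + 2*g + 7)))))
Before skip: ((buf[2] >= -5 <-> arr[j] = -6) -> (not (3*j > buf[1] + 2*buf[tot] + 3))) and ((not (buf[2] >= -5 <-> arr[j] = -6)) -> (((not (buf[tot] > 15)) -> (not (3*j > buf[1] + 8*tot - 11))) and (buf[tot] > 15 -> (not (3*arr[4] > buf[1] + 2*g + 7)))))
The weakest precondition is ((buf[2] >= -5 <-> arr[j] = -6) -> (not (3*j > buf[1] + 2*buf[tot] + 3))) and ((not (buf[2] >= -5 <-> arr[j] = -6)) -> (((not (buf[tot] > 15)) -> (not (3*j > buf[1] + 8*tot - 11))) and (buf[tot] > 15 -> (not (3*arr[4] > buf[1] + 2*g + 7))))).
Check whether ((buf[2] >= -5 <-> arr[j] = -6) -> (not (3*j > buf[1] + 2*buf[tot] + 3))) and ((not (buf[2] >= -5 <-> arr[j] = -6)) -> (((not (buf[tot] > 17)) -> (not (3*j > buf[1] + 8*tot - 11))) and (buf[tot] > 15 -> (not (3*arr[4] > buf[1] + 2*g + 7))))) implies it.
Every state satisfying the precondition satisfies the weakest precondition: the implication holds.
Answer: valid


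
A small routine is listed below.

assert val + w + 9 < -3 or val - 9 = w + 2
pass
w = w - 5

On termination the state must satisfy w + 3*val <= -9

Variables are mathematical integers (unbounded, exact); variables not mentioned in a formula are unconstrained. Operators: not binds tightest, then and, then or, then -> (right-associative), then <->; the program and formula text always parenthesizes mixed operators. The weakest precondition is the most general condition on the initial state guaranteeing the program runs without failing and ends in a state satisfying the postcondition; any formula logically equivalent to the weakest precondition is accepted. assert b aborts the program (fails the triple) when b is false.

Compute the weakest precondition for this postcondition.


Working backward. After the program, the postcondition w + 3*val <= -9 must hold; in canonical form it is 3*val + w <= -9.
Before w := w - 5: 3*val + w <= -4
Before skip: 3*val + w <= -4
Before assert val + w + 9 < -3 or val - 9 = w + 2: (val + w < -12 or val = w + 11) and 3*val + w <= -4
Answer: WP = (val + w < -12 or val = w + 11) and 3*val + w <= -4


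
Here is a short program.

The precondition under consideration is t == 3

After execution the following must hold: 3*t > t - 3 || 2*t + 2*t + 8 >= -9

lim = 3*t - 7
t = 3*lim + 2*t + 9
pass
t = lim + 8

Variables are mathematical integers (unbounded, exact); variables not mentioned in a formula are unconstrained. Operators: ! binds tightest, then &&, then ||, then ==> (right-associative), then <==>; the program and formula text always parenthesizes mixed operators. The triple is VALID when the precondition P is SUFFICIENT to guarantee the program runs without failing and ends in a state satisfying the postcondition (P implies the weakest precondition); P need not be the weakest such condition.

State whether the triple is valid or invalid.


Working backward. After the program, the postcondition 3*t > t - 3 || 2*t + 2*t + 8 >= -9 must hold; in canonical form it is 2*t > -3 || 4*t >= -17.
Before t := lim + 8: 2*lim > -19 || 4*lim >= -49
Before skip: 2*lim > -19 || 4*lim >= -49
Before t := 3*lim + 2*t + 9: 2*lim > -19 || 4*lim >= -49
Before lim := 3*t - 7: 6*t > -5 || 12*t >= -21
The weakest precondition is 6*t > -5 || 12*t >= -21.
Check whether t == 3 implies it.
Every state satisfying the precondition satisfies the weakest precondition: the implication holds.
Answer: valid


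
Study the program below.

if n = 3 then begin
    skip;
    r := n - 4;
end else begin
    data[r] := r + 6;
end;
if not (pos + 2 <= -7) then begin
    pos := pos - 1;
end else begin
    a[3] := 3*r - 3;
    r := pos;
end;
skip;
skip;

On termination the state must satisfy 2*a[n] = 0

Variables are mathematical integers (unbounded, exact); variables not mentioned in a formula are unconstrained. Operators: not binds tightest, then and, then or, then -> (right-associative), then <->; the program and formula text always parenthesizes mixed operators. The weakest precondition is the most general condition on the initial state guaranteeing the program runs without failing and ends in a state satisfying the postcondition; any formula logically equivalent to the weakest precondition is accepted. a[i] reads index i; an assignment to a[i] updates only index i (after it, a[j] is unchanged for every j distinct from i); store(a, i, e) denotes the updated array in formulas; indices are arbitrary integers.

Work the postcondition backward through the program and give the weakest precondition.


Working backward. After the program, 2*a[n] = 0 must hold.
Before skip: 2*a[n] = 0
Before skip: 2*a[n] = 0
Then branch requires 2*a[n] = 0; else branch requires 2*store(a, 3, 3*r - 3)[n] = 0.
Before the if: ((not (pos <= -9)) -> 2*a[n] = 0) and (pos <= -9 -> 2*store(a, 3, 3*r - 3)[n] = 0)
Then branch requires ((not (pos <= -9)) -> 2*a[n] = 0) and (pos <= -9 -> 2*store(a, 3, 3*n - 15)[n] = 0); else branch requires ((not (pos <= -9)) -> 2*a[n] = 0) and (pos <= -9 -> 2*store(a, 3, 3*r - 3)[n] = 0).
Before the if: (n = 3 -> (((not (pos <= -9)) -> 2*a[n] = 0) and (pos <= -9 -> 2*store(a, 3, 3*n - 15)[n] = 0))) and ((not (n = 3)) -> (((not (pos <= -9)) -> 2*a[n] = 0) and (pos <= -9 -> 2*store(a, 3, 3*r - 3)[n] = 0)))
Answer: WP = (n = 3 -> (((not (pos <= -9)) -> 2*a[n] = 0) and (pos <= -9 -> 2*store(a, 3, 3*n - 15)[n] = 0))) and ((not (n = 3)) -> (((not (pos <= -9)) -> 2*a[n] = 0) and (pos <= -9 -> 2*store(a, 3, 3*r - 3)[n] = 0)))


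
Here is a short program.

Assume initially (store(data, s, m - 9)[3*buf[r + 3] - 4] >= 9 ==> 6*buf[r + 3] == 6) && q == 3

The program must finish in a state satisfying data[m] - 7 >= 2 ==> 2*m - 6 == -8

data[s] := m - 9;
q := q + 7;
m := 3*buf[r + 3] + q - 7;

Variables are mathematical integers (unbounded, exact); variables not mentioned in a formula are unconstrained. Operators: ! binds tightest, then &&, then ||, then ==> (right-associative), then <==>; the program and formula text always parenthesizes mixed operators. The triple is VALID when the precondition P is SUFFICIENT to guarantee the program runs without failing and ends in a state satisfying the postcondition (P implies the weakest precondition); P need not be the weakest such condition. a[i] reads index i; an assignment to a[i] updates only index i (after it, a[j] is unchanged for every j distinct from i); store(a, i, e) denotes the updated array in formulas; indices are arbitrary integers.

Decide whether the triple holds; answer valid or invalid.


Working backward. After the program, the postcondition data[m] - 7 >= 2 ==> 2*m - 6 == -8 must hold; in canonical form it is data[m] >= 9 ==> 2*m == -2.
Before m := 3*buf[r + 3] + q - 7: data[3*buf[r + 3] + q - 7] >= 9 ==> 6*buf[r + 3] + 2*q == 12
Before q := q + 7: data[3*buf[r + 3] + q] >= 9 ==> 6*buf[r + 3] + 2*q == -2
Before data[s] := m - 9: store(data, s, m - 9)[3*buf[r + 3] + q] >= 9 ==> 6*buf[r + 3] + 2*q == -2
The weakest precondition is store(data, s, m - 9)[3*buf[r + 3] + q] >= 9 ==> 6*buf[r + 3] + 2*q == -2.
Check whether (store(data, s, m - 9)[3*buf[r + 3] - 4] >= 9 ==> 6*buf[r + 3] == 6) && q == 3 implies it.
Countermodel: at the initial state buf = {[-4] = 0, [0] = 0, [3] = 0, elsewhere 0}, data = {[-4] = 0, [0] = 9, [3] = 9, elsewhere 9}, m = 18, q = 3, r = -3, s = 0, the precondition holds but the weakest precondition fails.
Answer: invalid


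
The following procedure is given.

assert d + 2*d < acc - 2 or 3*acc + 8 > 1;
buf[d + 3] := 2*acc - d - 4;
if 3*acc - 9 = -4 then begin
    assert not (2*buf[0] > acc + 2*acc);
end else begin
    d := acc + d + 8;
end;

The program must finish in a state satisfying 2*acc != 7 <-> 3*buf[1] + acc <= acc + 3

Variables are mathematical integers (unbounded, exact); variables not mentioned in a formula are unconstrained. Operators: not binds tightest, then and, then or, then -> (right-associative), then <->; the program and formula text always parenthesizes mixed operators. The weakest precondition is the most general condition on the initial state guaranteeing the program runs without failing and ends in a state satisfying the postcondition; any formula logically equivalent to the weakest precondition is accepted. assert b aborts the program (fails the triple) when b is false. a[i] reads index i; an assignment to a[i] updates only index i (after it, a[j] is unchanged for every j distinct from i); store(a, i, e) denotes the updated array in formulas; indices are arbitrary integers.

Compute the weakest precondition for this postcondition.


Working backward. After the program, the postcondition 2*acc != 7 <-> 3*buf[1] + acc <= acc + 3 must hold; in canonical form it is 2*acc != 7 <-> 3*buf[1] <= 3.
Then branch requires (not (2*buf[0] > 3*acc)) and (2*acc != 7 <-> 3*buf[1] <= 3); else branch requires 2*acc != 7 <-> 3*buf[1] <= 3.
Before the if: (3*acc = 5 -> ((not (2*buf[0] > 3*acc)) and (2*acc != 7 <-> 3*buf[1] <= 3))) and ((not (3*acc = 5)) -> (2*acc != 7 <-> 3*buf[1] <= 3))
Before buf[d + 3] := 2*acc - d - 4: (3*acc = 5 -> ((not (2*store(buf, d + 3, 2*acc - d - 4)[0] > 3*acc)) and (2*acc != 7 <-> 3*store(buf, d + 3, 2*acc - d - 4)[1] <= 3))) and ((not (3*acc = 5)) -> (2*acc != 7 <-> 3*store(buf, d + 3, 2*acc - d - 4)[1] <= 3))
Before assert d + 2*d < acc - 2 or 3*acc + 8 > 1: (3*d < acc - 2 or 3*acc > -7) and (3*acc = 5 -> ((not (2*store(buf, d + 3, 2*acc - d - 4)[0] > 3*acc)) and (2*acc != 7 <-> 3*store(buf, d + 3, 2*acc - d - 4)[1] <= 3))) and ((not (3*acc = 5)) -> (2*acc != 7 <-> 3*store(buf, d + 3, 2*acc - d - 4)[1] <= 3))
Answer: WP = (3*d < acc - 2 or 3*acc > -7) and (3*acc = 5 -> ((not (2*store(buf, d + 3, 2*acc - d - 4)[0] > 3*acc)) and (2*acc != 7 <-> 3*store(buf, d + 3, 2*acc - d - 4)[1] <= 3))) and ((not (3*acc = 5)) -> (2*acc != 7 <-> 3*store(buf, d + 3, 2*acc - d - 4)[1] <= 3))


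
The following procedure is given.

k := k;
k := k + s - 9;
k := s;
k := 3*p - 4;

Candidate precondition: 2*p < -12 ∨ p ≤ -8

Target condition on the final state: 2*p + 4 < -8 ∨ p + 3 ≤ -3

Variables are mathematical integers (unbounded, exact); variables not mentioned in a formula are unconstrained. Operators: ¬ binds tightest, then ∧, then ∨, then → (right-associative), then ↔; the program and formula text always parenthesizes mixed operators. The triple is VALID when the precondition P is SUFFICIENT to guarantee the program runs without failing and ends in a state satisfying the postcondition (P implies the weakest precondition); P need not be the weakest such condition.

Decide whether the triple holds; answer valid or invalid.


Working backward. After the program, the postcondition 2*p + 4 < -8 ∨ p + 3 ≤ -3 must hold; in canonical form it is 2*p < -12 ∨ p ≤ -6.
Before k := 3*p - 4: 2*p < -12 ∨ p ≤ -6
Before k := s: 2*p < -12 ∨ p ≤ -6
Before k := k + s - 9: 2*p < -12 ∨ p ≤ -6
Before k := k: 2*p < -12 ∨ p ≤ -6
The weakest precondition is 2*p < -12 ∨ p ≤ -6.
Check whether 2*p < -12 ∨ p ≤ -8 implies it.
Every state satisfying the precondition satisfies the weakest precondition: the implication holds.
Answer: valid


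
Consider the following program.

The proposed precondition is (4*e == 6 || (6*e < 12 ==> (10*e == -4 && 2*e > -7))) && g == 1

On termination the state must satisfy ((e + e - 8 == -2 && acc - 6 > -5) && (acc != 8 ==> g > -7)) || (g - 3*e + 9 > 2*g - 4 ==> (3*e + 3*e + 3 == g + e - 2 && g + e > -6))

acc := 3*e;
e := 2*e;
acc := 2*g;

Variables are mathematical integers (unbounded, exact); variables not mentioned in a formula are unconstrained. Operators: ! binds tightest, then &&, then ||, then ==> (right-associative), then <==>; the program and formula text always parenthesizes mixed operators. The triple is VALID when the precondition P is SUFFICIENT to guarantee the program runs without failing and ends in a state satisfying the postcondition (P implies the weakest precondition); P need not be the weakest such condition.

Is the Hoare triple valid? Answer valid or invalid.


Working backward. After the program, the postcondition ((e + e - 8 == -2 && acc - 6 > -5) && (acc != 8 ==> g > -7)) || (g - 3*e + 9 > 2*g - 4 ==> (3*e + 3*e + 3 == g + e - 2 && g + e > -6)) must hold; in canonical form it is (2*e == 6 && acc > 1 && (acc != 8 ==> g > -7)) || (3*e + g < 13 ==> (5*e == g - 5 && e + g > -6)).
Before acc := 2*g: (2*e == 6 && 2*g > 1 && (2*g != 8 ==> g > -7)) || (3*e + g < 13 ==> (5*e == g - 5 && e + g > -6))
Before e := 2*e: (4*e == 6 && 2*g > 1 && (2*g != 8 ==> g > -7)) || (6*e + g < 13 ==> (10*e == g - 5 && 2*e + g > -6))
Before acc := 3*e: (4*e == 6 && 2*g > 1 && (2*g != 8 ==> g > -7)) || (6*e + g < 13 ==> (10*e == g - 5 && 2*e + g > -6))
The weakest precondition is (4*e == 6 && 2*g > 1 && (2*g != 8 ==> g > -7)) || (6*e + g < 13 ==> (10*e == g - 5 && 2*e + g > -6)).
Check whether (4*e == 6 || (6*e < 12 ==> (10*e == -4 && 2*e > -7))) && g == 1 implies it.
Every state satisfying the precondition satisfies the weakest precondition: the implication holds.
Answer: valid


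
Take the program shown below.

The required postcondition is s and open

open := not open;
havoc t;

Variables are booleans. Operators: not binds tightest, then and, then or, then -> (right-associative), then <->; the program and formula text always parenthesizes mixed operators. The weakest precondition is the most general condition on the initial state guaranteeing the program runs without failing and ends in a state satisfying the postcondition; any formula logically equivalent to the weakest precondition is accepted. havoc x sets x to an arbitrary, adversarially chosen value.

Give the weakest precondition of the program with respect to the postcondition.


Working backward. After the program, s and open must hold.
Before havoc t: s and open
Before open := not open: s and (not open)
Answer: WP = s and (not open)


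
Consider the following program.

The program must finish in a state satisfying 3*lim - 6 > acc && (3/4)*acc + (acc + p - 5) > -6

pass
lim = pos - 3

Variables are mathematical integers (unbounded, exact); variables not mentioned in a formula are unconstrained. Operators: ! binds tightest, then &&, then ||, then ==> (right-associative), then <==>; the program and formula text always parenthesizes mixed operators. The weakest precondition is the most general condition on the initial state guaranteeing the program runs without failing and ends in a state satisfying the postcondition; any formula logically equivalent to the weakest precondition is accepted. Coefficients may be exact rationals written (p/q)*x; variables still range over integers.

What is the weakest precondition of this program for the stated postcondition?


Working backward. After the program, the postcondition 3*lim - 6 > acc && (3/4)*acc + (acc + p - 5) > -6 must hold; in canonical form it is 3*lim > acc + 6 && (7/4)*acc + p > -1.
Before lim := pos - 3: 3*pos > acc + 15 && (7/4)*acc + p > -1
Before skip: 3*pos > acc + 15 && (7/4)*acc + p > -1
Answer: WP = 3*pos > acc + 15 && (7/4)*acc + p > -1


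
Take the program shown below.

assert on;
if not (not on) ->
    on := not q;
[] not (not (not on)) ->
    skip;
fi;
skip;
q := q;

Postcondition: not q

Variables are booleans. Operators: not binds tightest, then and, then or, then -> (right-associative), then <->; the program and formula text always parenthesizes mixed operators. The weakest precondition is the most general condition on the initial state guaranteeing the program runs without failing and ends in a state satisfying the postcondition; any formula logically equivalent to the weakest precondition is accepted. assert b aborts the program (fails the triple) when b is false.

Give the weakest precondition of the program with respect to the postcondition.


Working backward. After the program, not q must hold.
Before q := q: not q
Before skip: not q
Then branch requires not q; else branch requires not q.
Before the if: (on -> (not q)) and ((not on) -> (not q))
Before assert on: on and (on -> (not q)) and ((not on) -> (not q))
Answer: WP = on and (on -> (not q)) and ((not on) -> (not q))


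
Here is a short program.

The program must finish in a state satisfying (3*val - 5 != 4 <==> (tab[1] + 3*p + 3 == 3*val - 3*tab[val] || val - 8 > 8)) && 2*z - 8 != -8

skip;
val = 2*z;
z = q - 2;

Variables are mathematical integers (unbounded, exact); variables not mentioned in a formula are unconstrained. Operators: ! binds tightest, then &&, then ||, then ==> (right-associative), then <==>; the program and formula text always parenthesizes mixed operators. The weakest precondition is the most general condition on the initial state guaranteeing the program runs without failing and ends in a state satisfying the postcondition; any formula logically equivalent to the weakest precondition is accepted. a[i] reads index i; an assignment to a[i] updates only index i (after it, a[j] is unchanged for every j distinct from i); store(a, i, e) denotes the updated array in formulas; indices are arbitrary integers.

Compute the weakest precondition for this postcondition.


Working backward. After the program, the postcondition (3*val - 5 != 4 <==> (tab[1] + 3*p + 3 == 3*val - 3*tab[val] || val - 8 > 8)) && 2*z - 8 != -8 must hold; in canonical form it is (3*val != 9 <==> (tab[1] + 3*tab[val] + 3*p == 3*val - 3 || val > 16)) && 2*z != 0.
Before z := q - 2: (3*val != 9 <==> (tab[1] + 3*tab[val] + 3*p == 3*val - 3 || val > 16)) && 2*q != 4
Before val := 2*z: (6*z != 9 <==> (tab[1] + 3*tab[2*z] + 3*p == 6*z - 3 || 2*z > 16)) && 2*q != 4
Before skip: (6*z != 9 <==> (tab[1] + 3*tab[2*z] + 3*p == 6*z - 3 || 2*z > 16)) && 2*q != 4
Answer: WP = (6*z != 9 <==> (tab[1] + 3*tab[2*z] + 3*p == 6*z - 3 || 2*z > 16)) && 2*q != 4


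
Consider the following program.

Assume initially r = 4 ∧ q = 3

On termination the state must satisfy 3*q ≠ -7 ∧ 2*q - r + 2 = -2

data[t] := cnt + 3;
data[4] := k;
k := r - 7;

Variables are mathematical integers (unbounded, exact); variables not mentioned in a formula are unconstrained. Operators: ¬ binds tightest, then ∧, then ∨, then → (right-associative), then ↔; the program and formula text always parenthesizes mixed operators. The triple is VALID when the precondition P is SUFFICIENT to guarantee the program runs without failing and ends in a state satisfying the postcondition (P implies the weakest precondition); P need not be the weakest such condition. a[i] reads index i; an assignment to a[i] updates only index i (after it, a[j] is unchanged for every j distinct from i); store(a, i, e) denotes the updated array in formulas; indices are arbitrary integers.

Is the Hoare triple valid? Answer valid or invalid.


Working backward. After the program, the postcondition 3*q ≠ -7 ∧ 2*q - r + 2 = -2 must hold; in canonical form it is 3*q ≠ -7 ∧ 2*q = r - 4.
Before k := r - 7: 3*q ≠ -7 ∧ 2*q = r - 4
Before data[4] := k: 3*q ≠ -7 ∧ 2*q = r - 4
Before data[t] := cnt + 3: 3*q ≠ -7 ∧ 2*q = r - 4
The weakest precondition is 3*q ≠ -7 ∧ 2*q = r - 4.
Check whether r = 4 ∧ q = 3 implies it.
Countermodel: at the initial state q = 3, r = 4, the precondition holds but the weakest precondition fails.
Answer: invalid


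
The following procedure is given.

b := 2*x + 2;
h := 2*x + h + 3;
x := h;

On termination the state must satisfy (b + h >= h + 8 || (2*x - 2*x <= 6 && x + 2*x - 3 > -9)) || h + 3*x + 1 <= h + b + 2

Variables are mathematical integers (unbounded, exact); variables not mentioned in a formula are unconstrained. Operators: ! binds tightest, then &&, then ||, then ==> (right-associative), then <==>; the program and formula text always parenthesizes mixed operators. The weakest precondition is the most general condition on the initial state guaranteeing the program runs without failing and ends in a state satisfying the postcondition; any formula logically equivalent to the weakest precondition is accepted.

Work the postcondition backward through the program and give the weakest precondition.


Working backward. After the program, the postcondition (b + h >= h + 8 || (2*x - 2*x <= 6 && x + 2*x - 3 > -9)) || h + 3*x + 1 <= h + b + 2 must hold; in canonical form it is b >= 8 || 3*x > -6 || 3*x <= b + 1.
Before x := h: b >= 8 || 3*h > -6 || 3*h <= b + 1
Before h := 2*x + h + 3: b >= 8 || 3*h + 6*x > -15 || 3*h + 6*x <= b - 8
Before b := 2*x + 2: 2*x >= 6 || 3*h + 6*x > -15 || 3*h + 4*x <= -6
Answer: WP = 2*x >= 6 || 3*h + 6*x > -15 || 3*h + 4*x <= -6


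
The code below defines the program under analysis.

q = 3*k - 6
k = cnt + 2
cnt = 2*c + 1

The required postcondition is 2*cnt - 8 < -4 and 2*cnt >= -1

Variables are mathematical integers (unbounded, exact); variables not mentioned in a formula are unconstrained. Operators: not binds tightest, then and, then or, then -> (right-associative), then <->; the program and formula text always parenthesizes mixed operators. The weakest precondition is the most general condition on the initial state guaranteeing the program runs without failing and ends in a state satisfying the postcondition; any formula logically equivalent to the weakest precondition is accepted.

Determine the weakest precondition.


Working backward. After the program, the postcondition 2*cnt - 8 < -4 and 2*cnt >= -1 must hold; in canonical form it is 2*cnt < 4 and 2*cnt >= -1.
Before cnt := 2*c + 1: 4*c < 2 and 4*c >= -3
Before k := cnt + 2: 4*c < 2 and 4*c >= -3
Before q := 3*k - 6: 4*c < 2 and 4*c >= -3
Answer: WP = 4*c < 2 and 4*c >= -3


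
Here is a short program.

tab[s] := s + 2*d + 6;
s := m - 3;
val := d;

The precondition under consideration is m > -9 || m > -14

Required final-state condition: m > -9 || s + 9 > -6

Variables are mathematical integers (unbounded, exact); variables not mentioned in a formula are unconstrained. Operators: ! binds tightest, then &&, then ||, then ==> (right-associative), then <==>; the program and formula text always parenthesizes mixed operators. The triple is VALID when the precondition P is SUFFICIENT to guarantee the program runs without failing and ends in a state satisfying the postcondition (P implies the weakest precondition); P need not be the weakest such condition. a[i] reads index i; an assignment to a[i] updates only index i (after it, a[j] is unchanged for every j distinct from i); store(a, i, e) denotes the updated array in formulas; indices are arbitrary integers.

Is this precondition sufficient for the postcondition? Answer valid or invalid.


Working backward. After the program, the postcondition m > -9 || s + 9 > -6 must hold; in canonical form it is m > -9 || s > -15.
Before val := d: m > -9 || s > -15
Before s := m - 3: m > -9 || m > -12
Before tab[s] := s + 2*d + 6: m > -9 || m > -12
The weakest precondition is m > -9 || m > -12.
Check whether m > -9 || m > -14 implies it.
Countermodel: at the initial state m = -13, the precondition holds but the weakest precondition fails.
Answer: invalid


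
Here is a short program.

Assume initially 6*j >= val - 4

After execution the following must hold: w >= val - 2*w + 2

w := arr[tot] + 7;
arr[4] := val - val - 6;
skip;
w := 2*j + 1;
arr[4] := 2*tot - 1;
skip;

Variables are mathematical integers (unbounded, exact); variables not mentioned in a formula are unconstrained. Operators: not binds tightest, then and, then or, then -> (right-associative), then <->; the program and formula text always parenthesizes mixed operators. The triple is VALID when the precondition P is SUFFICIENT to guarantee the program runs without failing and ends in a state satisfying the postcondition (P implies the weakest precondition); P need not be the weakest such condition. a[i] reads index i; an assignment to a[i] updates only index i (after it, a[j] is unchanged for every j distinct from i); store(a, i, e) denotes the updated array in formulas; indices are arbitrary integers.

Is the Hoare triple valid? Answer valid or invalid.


Working backward. After the program, the postcondition w >= val - 2*w + 2 must hold; in canonical form it is 3*w >= val + 2.
Before skip: 3*w >= val + 2
Before arr[4] := 2*tot - 1: 3*w >= val + 2
Before w := 2*j + 1: 6*j >= val - 1
Before skip: 6*j >= val - 1
Before arr[4] := val - val - 6: 6*j >= val - 1
Before w := arr[tot] + 7: 6*j >= val - 1
The weakest precondition is 6*j >= val - 1.
Check whether 6*j >= val - 4 implies it.
Countermodel: at the initial state j = 0, val = 2, the precondition holds but the weakest precondition fails.
Answer: invalid


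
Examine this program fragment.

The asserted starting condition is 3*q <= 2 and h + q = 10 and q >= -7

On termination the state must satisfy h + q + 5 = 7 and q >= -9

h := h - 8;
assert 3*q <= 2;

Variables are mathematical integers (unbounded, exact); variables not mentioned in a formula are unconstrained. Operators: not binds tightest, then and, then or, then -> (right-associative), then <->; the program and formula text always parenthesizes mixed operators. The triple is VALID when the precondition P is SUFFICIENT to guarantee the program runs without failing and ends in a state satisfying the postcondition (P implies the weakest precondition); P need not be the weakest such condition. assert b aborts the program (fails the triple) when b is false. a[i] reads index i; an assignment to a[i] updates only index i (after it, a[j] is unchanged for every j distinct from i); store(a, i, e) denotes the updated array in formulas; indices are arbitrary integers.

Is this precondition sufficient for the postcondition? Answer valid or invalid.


Working backward. After the program, the postcondition h + q + 5 = 7 and q >= -9 must hold; in canonical form it is h + q = 2 and q >= -9.
Before assert 3*q <= 2: 3*q <= 2 and h + q = 2 and q >= -9
Before h := h - 8: 3*q <= 2 and h + q = 10 and q >= -9
The weakest precondition is 3*q <= 2 and h + q = 10 and q >= -9.
Check whether 3*q <= 2 and h + q = 10 and q >= -7 implies it.
Every state satisfying the precondition satisfies the weakest precondition: the implication holds.
Answer: valid


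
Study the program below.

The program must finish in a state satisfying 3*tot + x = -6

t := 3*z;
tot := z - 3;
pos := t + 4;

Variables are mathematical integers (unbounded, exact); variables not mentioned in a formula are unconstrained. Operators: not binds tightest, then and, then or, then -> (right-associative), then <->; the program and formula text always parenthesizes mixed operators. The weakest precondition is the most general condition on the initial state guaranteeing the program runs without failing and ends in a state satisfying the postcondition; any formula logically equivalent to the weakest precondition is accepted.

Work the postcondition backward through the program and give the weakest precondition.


Working backward. After the program, 3*tot + x = -6 must hold.
Before pos := t + 4: 3*tot + x = -6
Before tot := z - 3: x + 3*z = 3
Before t := 3*z: x + 3*z = 3
Answer: WP = x + 3*z = 3


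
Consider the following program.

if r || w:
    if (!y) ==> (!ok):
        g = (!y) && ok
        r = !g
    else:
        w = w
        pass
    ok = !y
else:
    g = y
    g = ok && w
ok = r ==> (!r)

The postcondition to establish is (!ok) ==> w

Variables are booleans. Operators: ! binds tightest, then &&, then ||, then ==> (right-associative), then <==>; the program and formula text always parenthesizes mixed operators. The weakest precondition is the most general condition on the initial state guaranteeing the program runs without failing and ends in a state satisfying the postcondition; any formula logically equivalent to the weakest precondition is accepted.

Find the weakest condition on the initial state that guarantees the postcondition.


Working backward. After the program, (!ok) ==> w must hold.
Before ok := r ==> (!r): (!(r ==> (!r))) ==> w
Then branch requires (((!y) ==> (!ok)) ==> ((!((!((!y) && ok)) ==> ((!y) && ok))) ==> w)) && ((!((!y) ==> (!ok))) ==> ((!(r ==> (!r))) ==> w)); else branch requires (!(r ==> (!r))) ==> w.
Before the if: ((r || w) ==> ((((!y) ==> (!ok)) ==> ((!((!((!y) && ok)) ==> ((!y) && ok))) ==> w)) && ((!((!y) ==> (!ok))) ==> ((!(r ==> (!r))) ==> w)))) && ((!(r || w)) ==> ((!(r ==> (!r))) ==> w))
Answer: WP = ((r || w) ==> ((((!y) ==> (!ok)) ==> ((!((!((!y) && ok)) ==> ((!y) && ok))) ==> w)) && ((!((!y) ==> (!ok))) ==> ((!(r ==> (!r))) ==> w)))) && ((!(r || w)) ==> ((!(r ==> (!r))) ==> w))


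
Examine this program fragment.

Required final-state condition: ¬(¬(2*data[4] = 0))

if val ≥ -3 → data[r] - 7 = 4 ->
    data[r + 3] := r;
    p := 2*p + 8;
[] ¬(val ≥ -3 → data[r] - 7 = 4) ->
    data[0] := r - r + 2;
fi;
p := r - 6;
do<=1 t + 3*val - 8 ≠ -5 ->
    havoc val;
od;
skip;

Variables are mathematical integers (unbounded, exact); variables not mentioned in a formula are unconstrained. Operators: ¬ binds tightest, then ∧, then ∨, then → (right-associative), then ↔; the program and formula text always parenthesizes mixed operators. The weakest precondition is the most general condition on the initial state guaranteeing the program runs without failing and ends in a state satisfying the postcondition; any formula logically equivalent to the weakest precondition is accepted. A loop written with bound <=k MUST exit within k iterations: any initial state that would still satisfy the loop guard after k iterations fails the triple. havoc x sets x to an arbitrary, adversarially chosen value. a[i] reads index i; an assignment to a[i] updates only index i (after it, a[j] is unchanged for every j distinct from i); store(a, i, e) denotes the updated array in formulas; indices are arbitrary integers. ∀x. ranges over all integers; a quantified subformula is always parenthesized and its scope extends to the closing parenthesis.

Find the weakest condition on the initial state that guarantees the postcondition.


Working backward. After the program, the postcondition ¬(¬(2*data[4] = 0)) must hold; in canonical form it is 2*data[4] = 0.
Before skip: 2*data[4] = 0
Before the loop (bound <=1), unroll the exhaustion recursion (WP_0 = exit-now case; WP_j = one more guarded iteration, up to j = 1):
  WP_0: (¬(t + 3*val ≠ 3)) ∧ 2*data[4] = 0
  WP_1: (t + 3*val ≠ 3 → (∀val_1. ((¬(t + 3*val_1 ≠ 3)) ∧ 2*data[4] = 0))) ∧ ((¬(t + 3*val ≠ 3)) → 2*data[4] = 0)
So before the loop: (t + 3*val ≠ 3 → (∀val_1. ((¬(t + 3*val_1 ≠ 3)) ∧ 2*data[4] = 0))) ∧ ((¬(t + 3*val ≠ 3)) → 2*data[4] = 0)
Before p := r - 6: (t + 3*val ≠ 3 → (∀val_1. ((¬(t + 3*val_1 ≠ 3)) ∧ 2*data[4] = 0))) ∧ ((¬(t + 3*val ≠ 3)) → 2*data[4] = 0)
Then branch requires (t + 3*val ≠ 3 → (∀val_1. ((¬(t + 3*val_1 ≠ 3)) ∧ 2*store(data, r + 3, r)[4] = 0))) ∧ ((¬(t + 3*val ≠ 3)) → 2*store(data, r + 3, r)[4] = 0); else branch requires (t + 3*val ≠ 3 → (∀val_1. ((¬(t + 3*val_1 ≠ 3)) ∧ 2*data[4] = 0))) ∧ ((¬(t + 3*val ≠ 3)) → 2*data[4] = 0).
Before the if: ((val ≥ -3 → data[r] = 11) → ((t + 3*val ≠ 3 → (∀val_1. ((¬(t + 3*val_1 ≠ 3)) ∧ 2*store(data, r + 3, r)[4] = 0))) ∧ ((¬(t + 3*val ≠ 3)) → 2*store(data, r + 3, r)[4] = 0))) ∧ ((¬(val ≥ -3 → data[r] = 11)) → ((t + 3*val ≠ 3 → (∀val_1. ((¬(t + 3*val_1 ≠ 3)) ∧ 2*data[4] = 0))) ∧ ((¬(t + 3*val ≠ 3)) → 2*data[4] = 0)))
Answer: WP = ((val ≥ -3 → data[r] = 11) → ((t + 3*val ≠ 3 → (∀val_1. ((¬(t + 3*val_1 ≠ 3)) ∧ 2*store(data, r + 3, r)[4] = 0))) ∧ ((¬(t + 3*val ≠ 3)) → 2*store(data, r + 3, r)[4] = 0))) ∧ ((¬(val ≥ -3 → data[r] = 11)) → ((t + 3*val ≠ 3 → (∀val_1. ((¬(t + 3*val_1 ≠ 3)) ∧ 2*data[4] = 0))) ∧ ((¬(t + 3*val ≠ 3)) → 2*data[4] = 0)))
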